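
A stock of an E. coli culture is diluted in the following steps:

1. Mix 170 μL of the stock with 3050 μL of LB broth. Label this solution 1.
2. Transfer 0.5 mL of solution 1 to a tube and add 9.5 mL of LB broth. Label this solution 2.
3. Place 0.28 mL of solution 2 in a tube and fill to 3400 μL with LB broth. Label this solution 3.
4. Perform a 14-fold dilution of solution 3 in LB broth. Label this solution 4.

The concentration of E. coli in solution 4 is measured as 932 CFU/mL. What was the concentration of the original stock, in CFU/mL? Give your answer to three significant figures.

Step 1: 170 μL + 3050 μL = 3220 μL total → factor 3220/170 = 18.941
Step 2: 0.5 mL + 9.5 mL = 10 mL total → factor 10/0.5 = 20
Step 3: 0.28 mL brought to 3400 μL → factor 3.4/0.28 = 12.143
Step 4: 14-fold → factor 14
Overall dilution factor = 18.941 × 20 × 12.143 × 14 = 64400
Stock = 932 CFU/mL × 64400 = 6.00 × 10^7 CFU/mL

6.00 × 10^7 CFU/mL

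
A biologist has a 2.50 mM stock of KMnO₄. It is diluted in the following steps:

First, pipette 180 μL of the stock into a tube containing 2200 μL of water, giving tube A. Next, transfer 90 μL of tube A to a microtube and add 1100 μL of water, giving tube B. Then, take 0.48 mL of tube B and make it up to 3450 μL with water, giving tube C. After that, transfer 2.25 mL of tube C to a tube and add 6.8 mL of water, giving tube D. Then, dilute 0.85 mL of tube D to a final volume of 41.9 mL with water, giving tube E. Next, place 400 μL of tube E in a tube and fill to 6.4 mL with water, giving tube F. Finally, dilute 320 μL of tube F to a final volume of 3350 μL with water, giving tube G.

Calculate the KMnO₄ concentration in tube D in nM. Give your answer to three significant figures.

495 nM

Step 1: 180 μL + 2200 μL = 2380 μL total → factor 2380/180 = 13.222
Step 2: 90 μL + 1100 μL = 1190 μL total → factor 1190/90 = 13.222
Step 3: 0.48 mL brought to 3450 μL → factor 3.45/0.48 = 7.1875
Step 4: 2.25 mL + 6.8 mL = 9.05 mL total → factor 9.05/2.25 = 4.0222
Dilution factor through tube D = 13.222 × 13.222 × 7.1875 × 4.0222 = 5054.2
[tube D] = 2.50 mM / 5054.2 = 0.0004946 mM = 495 nM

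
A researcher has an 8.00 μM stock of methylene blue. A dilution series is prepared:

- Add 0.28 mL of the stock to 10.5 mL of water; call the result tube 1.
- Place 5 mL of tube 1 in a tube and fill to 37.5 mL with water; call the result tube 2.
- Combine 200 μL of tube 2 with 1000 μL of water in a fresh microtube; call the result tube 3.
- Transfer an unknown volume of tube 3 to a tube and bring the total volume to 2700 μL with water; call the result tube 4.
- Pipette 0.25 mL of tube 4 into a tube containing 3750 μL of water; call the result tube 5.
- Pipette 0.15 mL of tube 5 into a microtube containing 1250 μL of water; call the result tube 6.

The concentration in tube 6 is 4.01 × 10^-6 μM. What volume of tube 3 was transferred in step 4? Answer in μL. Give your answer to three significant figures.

350 μL

Step 1: 0.28 mL + 10.5 mL = 10.78 mL total → factor 10.78/0.28 = 38.5
Step 2: 5 mL brought to 37.5 mL → factor 37.5/5 = 7.5
Step 3: 200 μL + 1000 μL = 1200 μL total → factor 1200/200 = 6
Step 4: v brought to 2700 μL → factor = 2700 μL/v
Step 5: 0.25 mL + 3750 μL = 4 mL total → factor 4/0.25 = 16
Step 6: 0.15 mL + 1250 μL = 1.4 mL total → factor 1.4/0.15 = 9.3333
Product of known-step factors = 2.5872 × 10^5
Overall factor = 8.00 μM / (4.01 × 10^-6 μM) = 1.995 × 10^6
Step-4 factor = 1.995 × 10^6 / 2.5872 × 10^5 = 7.7111
v = 2700 μL / 7.7111 = 350 μL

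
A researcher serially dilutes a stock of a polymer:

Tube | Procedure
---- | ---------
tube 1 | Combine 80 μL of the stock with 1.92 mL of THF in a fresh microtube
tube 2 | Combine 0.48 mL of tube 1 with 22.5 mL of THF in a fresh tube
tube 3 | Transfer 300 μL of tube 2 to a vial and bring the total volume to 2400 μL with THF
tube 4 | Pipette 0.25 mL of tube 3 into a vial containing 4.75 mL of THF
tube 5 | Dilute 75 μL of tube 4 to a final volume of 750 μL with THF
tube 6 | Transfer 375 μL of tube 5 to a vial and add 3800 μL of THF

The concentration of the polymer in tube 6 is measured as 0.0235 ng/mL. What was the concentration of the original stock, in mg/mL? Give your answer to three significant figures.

Step 1: 80 μL + 1.92 mL = 2000 μL total → factor 2000/80 = 25
Step 2: 0.48 mL + 22.5 mL = 22.98 mL total → factor 22.98/0.48 = 47.875
Step 3: 300 μL brought to 2400 μL → factor 2400/300 = 8
Step 4: 0.25 mL + 4.75 mL = 5 mL total → factor 5/0.25 = 20
Step 5: 75 μL brought to 750 μL → factor 750/75 = 10
Step 6: 375 μL + 3800 μL = 4175 μL total → factor 4175/375 = 11.133
Overall dilution factor = 25 × 47.875 × 8 × 20 × 10 × 11.133 = 2.132 × 10^7
Stock = 0.0235 ng/mL × 2.132 × 10^7 = 5.010 × 10^5 ng/mL = 0.501 mg/mL

0.501 mg/mL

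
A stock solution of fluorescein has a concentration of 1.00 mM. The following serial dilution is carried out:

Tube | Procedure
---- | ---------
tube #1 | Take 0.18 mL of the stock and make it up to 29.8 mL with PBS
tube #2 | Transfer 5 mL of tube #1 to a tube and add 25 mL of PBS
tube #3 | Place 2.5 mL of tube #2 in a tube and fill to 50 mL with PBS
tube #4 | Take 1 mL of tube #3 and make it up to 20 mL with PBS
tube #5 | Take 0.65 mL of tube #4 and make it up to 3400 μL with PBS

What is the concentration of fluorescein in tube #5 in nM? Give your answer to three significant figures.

Step 1: 0.18 mL brought to 29.8 mL → factor 29.8/0.18 = 165.56
Step 2: 5 mL + 25 mL = 30 mL total → factor 30/5 = 6
Step 3: 2.5 mL brought to 50 mL → factor 50/2.5 = 20
Step 4: 1 mL brought to 20 mL → factor 20/1 = 20
Step 5: 0.65 mL brought to 3400 μL → factor 3.4/0.65 = 5.2308
Overall dilution factor = 165.56 × 6 × 20 × 20 × 5.2308 = 2.0784 × 10^6
Final = 1.00 mM / 2.0784 × 10^6 = 4.811 × 10^-7 mM = 0.481 nM

0.481 nM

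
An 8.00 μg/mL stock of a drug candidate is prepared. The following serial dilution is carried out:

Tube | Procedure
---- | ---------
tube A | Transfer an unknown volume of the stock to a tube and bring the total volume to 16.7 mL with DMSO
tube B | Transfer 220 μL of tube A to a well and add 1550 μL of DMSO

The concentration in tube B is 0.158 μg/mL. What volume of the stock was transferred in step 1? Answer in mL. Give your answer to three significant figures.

Step 1: v brought to 16.7 mL → factor = 16.7 mL/v
Step 2: 220 μL + 1550 μL = 1770 μL total → factor 1770/220 = 8.0455
Product of known-step factors = 8.0455
Overall factor = 8.00 μg/mL / (0.158 μg/mL) = 50.633
Step-1 factor = 50.633 / 8.0455 = 6.2934
v = 16.7 mL / 6.2934 = 2.65 mL

2.65 mL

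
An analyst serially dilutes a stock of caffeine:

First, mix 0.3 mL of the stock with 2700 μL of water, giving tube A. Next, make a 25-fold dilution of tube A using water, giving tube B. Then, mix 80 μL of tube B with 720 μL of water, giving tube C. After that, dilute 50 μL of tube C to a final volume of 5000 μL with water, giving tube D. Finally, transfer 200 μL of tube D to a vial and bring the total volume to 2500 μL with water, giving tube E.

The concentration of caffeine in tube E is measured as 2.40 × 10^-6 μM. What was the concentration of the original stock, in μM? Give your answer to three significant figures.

Step 1: 0.3 mL + 2700 μL = 3 mL total → factor 3/0.3 = 10
Step 2: 25-fold → factor 25
Step 3: 80 μL + 720 μL = 800 μL total → factor 800/80 = 10
Step 4: 50 μL brought to 5000 μL → factor 5000/50 = 100
Step 5: 200 μL brought to 2500 μL → factor 2500/200 = 12.5
Overall dilution factor = 10 × 25 × 10 × 100 × 12.5 = 3.125 × 10^6
Stock = 2.40 × 10^-6 μM × 3.125 × 10^6 = 7.50 μM

7.50 μM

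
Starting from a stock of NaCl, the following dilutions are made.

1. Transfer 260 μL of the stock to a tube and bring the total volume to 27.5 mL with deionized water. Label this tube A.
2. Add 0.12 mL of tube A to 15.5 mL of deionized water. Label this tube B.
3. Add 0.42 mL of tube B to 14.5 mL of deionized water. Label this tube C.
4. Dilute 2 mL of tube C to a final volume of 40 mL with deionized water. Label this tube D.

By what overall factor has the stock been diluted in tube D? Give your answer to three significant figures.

Step 1: 260 μL brought to 27.5 mL → factor 27500/260 = 105.77
Step 2: 0.12 mL + 15.5 mL = 15.62 mL total → factor 15.62/0.12 = 130.17
Step 3: 0.42 mL + 14.5 mL = 14.92 mL total → factor 14.92/0.42 = 35.524
Step 4: 2 mL brought to 40 mL → factor 40/2 = 20
Overall dilution factor = 105.77 × 130.17 × 35.524 × 20 = 9.7816 × 10^6

9.78 × 10^6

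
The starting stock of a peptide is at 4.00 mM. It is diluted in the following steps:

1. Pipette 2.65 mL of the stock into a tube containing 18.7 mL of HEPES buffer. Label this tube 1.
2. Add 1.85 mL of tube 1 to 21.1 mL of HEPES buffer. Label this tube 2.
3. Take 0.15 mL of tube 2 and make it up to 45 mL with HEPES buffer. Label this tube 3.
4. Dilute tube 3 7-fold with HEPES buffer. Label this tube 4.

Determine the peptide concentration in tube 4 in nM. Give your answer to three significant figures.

19.1 nM

Step 1: 2.65 mL + 18.7 mL = 21.35 mL total → factor 21.35/2.65 = 8.0566
Step 2: 1.85 mL + 21.1 mL = 22.95 mL total → factor 22.95/1.85 = 12.405
Step 3: 0.15 mL brought to 45 mL → factor 45/0.15 = 300
Step 4: 7-fold → factor 7
Overall dilution factor = 8.0566 × 12.405 × 300 × 7 = 2.0989 × 10^5
Final = 4.00 mM / 2.0989 × 10^5 = 1.906 × 10^-5 mM = 19.1 nM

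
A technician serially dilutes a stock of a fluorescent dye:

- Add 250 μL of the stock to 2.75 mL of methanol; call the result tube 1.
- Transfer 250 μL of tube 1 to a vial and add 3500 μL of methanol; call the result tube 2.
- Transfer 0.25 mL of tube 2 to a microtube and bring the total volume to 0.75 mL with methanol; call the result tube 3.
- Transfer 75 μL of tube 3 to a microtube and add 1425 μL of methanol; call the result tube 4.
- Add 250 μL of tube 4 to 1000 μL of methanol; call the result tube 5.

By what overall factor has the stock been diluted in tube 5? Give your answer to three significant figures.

5.40 × 10^4

Step 1: 250 μL + 2.75 mL = 3000 μL total → factor 3000/250 = 12
Step 2: 250 μL + 3500 μL = 3750 μL total → factor 3750/250 = 15
Step 3: 0.25 mL brought to 0.75 mL → factor 0.75/0.25 = 3
Step 4: 75 μL + 1425 μL = 1500 μL total → factor 1500/75 = 20
Step 5: 250 μL + 1000 μL = 1250 μL total → factor 1250/250 = 5
Overall dilution factor = 12 × 15 × 3 × 20 × 5 = 54000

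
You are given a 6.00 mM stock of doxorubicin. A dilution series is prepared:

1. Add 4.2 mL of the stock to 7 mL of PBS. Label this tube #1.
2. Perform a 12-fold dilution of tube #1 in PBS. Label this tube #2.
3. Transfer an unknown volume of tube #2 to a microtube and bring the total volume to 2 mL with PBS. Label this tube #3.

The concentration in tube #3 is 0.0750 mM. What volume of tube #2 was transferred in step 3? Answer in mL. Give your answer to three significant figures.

Step 1: 4.2 mL + 7 mL = 11.2 mL total → factor 11.2/4.2 = 2.6667
Step 2: 12-fold → factor 12
Step 3: v brought to 2 mL → factor = 2 mL/v
Product of known-step factors = 32
Overall factor = 6.00 mM / (0.0750 mM) = 80
Step-3 factor = 80 / 32 = 2.5
v = 2 mL / 2.5 = 0.800 mL

0.800 mL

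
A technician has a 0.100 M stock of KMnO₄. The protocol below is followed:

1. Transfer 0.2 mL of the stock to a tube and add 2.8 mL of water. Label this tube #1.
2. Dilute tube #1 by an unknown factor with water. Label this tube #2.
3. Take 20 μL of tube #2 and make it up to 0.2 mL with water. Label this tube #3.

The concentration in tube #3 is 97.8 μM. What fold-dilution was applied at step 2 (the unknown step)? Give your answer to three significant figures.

6.82-fold

Step 1: 0.2 mL + 2.8 mL = 3 mL total → factor 3/0.2 = 15
Step 2: unknown factor x
Step 3: 20 μL brought to 0.2 mL → factor 200/20 = 10
Product of known-step factors = 150
Overall factor = 0.100 M / (97.8 μM) = 1022.5
x = 1022.5 / 150 = 6.82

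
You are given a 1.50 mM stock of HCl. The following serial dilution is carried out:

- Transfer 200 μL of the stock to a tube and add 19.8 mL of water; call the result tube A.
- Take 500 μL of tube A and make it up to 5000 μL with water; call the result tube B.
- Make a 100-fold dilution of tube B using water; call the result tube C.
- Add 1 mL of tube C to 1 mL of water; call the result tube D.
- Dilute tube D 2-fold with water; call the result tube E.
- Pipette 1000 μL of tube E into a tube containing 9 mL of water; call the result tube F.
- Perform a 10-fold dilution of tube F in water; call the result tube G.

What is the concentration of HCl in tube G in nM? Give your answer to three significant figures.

0.0375 nM

Step 1: 200 μL + 19.8 mL = 20000 μL total → factor 20000/200 = 100
Step 2: 500 μL brought to 5000 μL → factor 5000/500 = 10
Step 3: 100-fold → factor 100
Step 4: 1 mL + 1 mL = 2 mL total → factor 2/1 = 2
Step 5: 2-fold → factor 2
Step 6: 1000 μL + 9 mL = 10000 μL total → factor 10000/1000 = 10
Step 7: 10-fold → factor 10
Overall dilution factor = 100 × 10 × 100 × 2 × 2 × 10 × 10 = 4 × 10^7
Final = 1.50 mM / 4 × 10^7 = 3.750 × 10^-8 mM = 0.0375 nM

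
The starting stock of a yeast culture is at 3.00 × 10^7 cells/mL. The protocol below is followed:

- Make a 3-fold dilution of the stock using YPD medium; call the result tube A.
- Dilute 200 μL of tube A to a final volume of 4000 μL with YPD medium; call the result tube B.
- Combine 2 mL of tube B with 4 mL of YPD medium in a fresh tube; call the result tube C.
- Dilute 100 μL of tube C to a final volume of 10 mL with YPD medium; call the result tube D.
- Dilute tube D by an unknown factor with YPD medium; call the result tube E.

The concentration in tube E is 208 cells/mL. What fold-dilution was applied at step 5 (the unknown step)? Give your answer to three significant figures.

Step 1: 3-fold → factor 3
Step 2: 200 μL brought to 4000 μL → factor 4000/200 = 20
Step 3: 2 mL + 4 mL = 6 mL total → factor 6/2 = 3
Step 4: 100 μL brought to 10 mL → factor 10000/100 = 100
Step 5: unknown factor x
Product of known-step factors = 18000
Overall factor = 3.00 × 10^7 cells/mL / (208 cells/mL) = 1.4423 × 10^5
x = 1.4423 × 10^5 / 18000 = 8.01

8.01-fold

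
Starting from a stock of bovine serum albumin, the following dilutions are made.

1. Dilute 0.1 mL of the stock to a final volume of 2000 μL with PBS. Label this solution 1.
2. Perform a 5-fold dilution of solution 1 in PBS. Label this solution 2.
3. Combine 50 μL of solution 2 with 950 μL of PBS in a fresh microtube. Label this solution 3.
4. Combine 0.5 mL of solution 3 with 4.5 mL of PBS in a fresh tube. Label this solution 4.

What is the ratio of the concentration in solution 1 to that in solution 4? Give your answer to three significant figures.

1.00 × 10^3

Step 1: 0.1 mL brought to 2000 μL → factor 2/0.1 = 20
Step 2: 5-fold → factor 5
Step 3: 50 μL + 950 μL = 1000 μL total → factor 1000/50 = 20
Step 4: 0.5 mL + 4.5 mL = 5 mL total → factor 5/0.5 = 10
Dilution factor to solution 1 = 20; to solution 4 = 20000
[solution 1]/[solution 4] = (factor to solution 4)/(factor to solution 1) = 20000/20 = 1.00 × 10^3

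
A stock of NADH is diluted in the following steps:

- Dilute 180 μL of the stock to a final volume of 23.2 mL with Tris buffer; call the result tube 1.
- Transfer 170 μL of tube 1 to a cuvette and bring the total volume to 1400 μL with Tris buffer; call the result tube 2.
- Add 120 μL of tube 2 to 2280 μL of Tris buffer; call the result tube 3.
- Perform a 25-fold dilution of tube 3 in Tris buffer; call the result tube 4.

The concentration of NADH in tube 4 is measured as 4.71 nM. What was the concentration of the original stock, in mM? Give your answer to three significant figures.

2.50 mM

Step 1: 180 μL brought to 23.2 mL → factor 23200/180 = 128.89
Step 2: 170 μL brought to 1400 μL → factor 1400/170 = 8.2353
Step 3: 120 μL + 2280 μL = 2400 μL total → factor 2400/120 = 20
Step 4: 25-fold → factor 25
Overall dilution factor = 128.89 × 8.2353 × 20 × 25 = 5.3072 × 10^5
Stock = 4.71 nM × 5.3072 × 10^5 = 2.500 × 10^6 nM = 2.50 mM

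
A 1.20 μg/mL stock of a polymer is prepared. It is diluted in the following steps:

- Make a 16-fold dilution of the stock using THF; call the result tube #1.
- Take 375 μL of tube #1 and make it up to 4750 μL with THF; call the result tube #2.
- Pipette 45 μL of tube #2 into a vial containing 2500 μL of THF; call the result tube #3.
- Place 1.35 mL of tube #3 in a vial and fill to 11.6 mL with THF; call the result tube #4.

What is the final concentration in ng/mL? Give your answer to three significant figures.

Step 1: 16-fold → factor 16
Step 2: 375 μL brought to 4750 μL → factor 4750/375 = 12.667
Step 3: 45 μL + 2500 μL = 2545 μL total → factor 2545/45 = 56.556
Step 4: 1.35 mL brought to 11.6 mL → factor 11.6/1.35 = 8.5926
Overall dilution factor = 16 × 12.667 × 56.556 × 8.5926 = 98488
Final = 1.20 μg/mL / 98488 = 1.218 × 10^-5 μg/mL = 0.0122 ng/mL

0.0122 ng/mL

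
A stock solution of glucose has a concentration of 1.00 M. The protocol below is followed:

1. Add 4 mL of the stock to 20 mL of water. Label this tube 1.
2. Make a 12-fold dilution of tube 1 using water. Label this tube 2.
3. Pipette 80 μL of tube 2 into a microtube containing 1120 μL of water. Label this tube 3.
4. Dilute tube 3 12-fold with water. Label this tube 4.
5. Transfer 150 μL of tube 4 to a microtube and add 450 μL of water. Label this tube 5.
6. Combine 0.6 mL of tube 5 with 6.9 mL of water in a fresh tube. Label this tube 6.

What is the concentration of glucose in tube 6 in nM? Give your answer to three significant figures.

1.54 × 10^3 nM

Step 1: 4 mL + 20 mL = 24 mL total → factor 24/4 = 6
Step 2: 12-fold → factor 12
Step 3: 80 μL + 1120 μL = 1200 μL total → factor 1200/80 = 15
Step 4: 12-fold → factor 12
Step 5: 150 μL + 450 μL = 600 μL total → factor 600/150 = 4
Step 6: 0.6 mL + 6.9 mL = 7.5 mL total → factor 7.5/0.6 = 12.5
Overall dilution factor = 6 × 12 × 15 × 12 × 4 × 12.5 = 6.48 × 10^5
Final = 1.00 M / 6.48 × 10^5 = 1.543 × 10^-6 M = 1.54 × 10^3 nM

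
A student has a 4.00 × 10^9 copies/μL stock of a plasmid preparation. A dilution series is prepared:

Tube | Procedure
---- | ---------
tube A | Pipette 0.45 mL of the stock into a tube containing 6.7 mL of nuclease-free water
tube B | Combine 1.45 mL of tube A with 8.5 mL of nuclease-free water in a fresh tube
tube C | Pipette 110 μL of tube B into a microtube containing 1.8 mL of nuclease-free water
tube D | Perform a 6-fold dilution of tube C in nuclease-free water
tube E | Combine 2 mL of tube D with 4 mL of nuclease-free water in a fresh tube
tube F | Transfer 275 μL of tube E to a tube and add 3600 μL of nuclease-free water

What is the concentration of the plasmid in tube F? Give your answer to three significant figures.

8.33 × 10^3 copies/μL

Step 1: 0.45 mL + 6.7 mL = 7.15 mL total → factor 7.15/0.45 = 15.889
Step 2: 1.45 mL + 8.5 mL = 9.95 mL total → factor 9.95/1.45 = 6.8621
Step 3: 110 μL + 1.8 mL = 1910 μL total → factor 1910/110 = 17.364
Step 4: 6-fold → factor 6
Step 5: 2 mL + 4 mL = 6 mL total → factor 6/2 = 3
Step 6: 275 μL + 3600 μL = 3875 μL total → factor 3875/275 = 14.091
Overall dilution factor = 15.889 × 6.8621 × 17.364 × 6 × 3 × 14.091 = 4.8018 × 10^5
Final = 4.00 × 10^9 copies/μL / 4.8018 × 10^5 = 8.33 × 10^3 copies/μL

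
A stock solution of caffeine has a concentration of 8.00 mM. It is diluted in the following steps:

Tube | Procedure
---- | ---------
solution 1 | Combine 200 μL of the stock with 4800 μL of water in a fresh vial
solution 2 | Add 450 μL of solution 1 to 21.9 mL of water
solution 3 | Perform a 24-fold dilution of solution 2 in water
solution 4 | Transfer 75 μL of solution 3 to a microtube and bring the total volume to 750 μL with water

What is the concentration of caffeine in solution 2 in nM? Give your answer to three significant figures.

Step 1: 200 μL + 4800 μL = 5000 μL total → factor 5000/200 = 25
Step 2: 450 μL + 21.9 mL = 22350 μL total → factor 22350/450 = 49.667
Dilution factor through solution 2 = 25 × 49.667 = 1241.7
[solution 2] = 8.00 mM / 1241.7 = 0.006443 mM = 6.44 × 10^3 nM

6.44 × 10^3 nM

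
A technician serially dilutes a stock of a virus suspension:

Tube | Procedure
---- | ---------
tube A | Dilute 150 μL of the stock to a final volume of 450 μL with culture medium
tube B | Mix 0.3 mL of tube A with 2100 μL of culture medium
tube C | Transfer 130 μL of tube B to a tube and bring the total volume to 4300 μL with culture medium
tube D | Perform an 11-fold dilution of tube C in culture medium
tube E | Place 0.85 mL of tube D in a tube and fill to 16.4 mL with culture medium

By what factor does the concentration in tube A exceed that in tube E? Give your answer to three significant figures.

Step 1: 150 μL brought to 450 μL → factor 450/150 = 3
Step 2: 0.3 mL + 2100 μL = 2.4 mL total → factor 2.4/0.3 = 8
Step 3: 130 μL brought to 4300 μL → factor 4300/130 = 33.077
Step 4: 11-fold → factor 11
Step 5: 0.85 mL brought to 16.4 mL → factor 16.4/0.85 = 19.294
Dilution factor to tube A = 3; to tube E = 1.6848 × 10^5
[tube A]/[tube E] = (factor to tube E)/(factor to tube A) = 1.6848 × 10^5/3 = 5.62 × 10^4

5.62 × 10^4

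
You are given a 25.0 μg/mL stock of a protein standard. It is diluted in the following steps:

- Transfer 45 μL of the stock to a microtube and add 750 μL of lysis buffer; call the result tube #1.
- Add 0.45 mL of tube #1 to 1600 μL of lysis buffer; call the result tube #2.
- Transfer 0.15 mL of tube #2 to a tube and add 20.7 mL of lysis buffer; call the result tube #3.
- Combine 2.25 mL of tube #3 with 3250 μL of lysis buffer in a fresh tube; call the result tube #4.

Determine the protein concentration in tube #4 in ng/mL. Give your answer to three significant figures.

Step 1: 45 μL + 750 μL = 795 μL total → factor 795/45 = 17.667
Step 2: 0.45 mL + 1600 μL = 2.05 mL total → factor 2.05/0.45 = 4.5556
Step 3: 0.15 mL + 20.7 mL = 20.85 mL total → factor 20.85/0.15 = 139
Step 4: 2.25 mL + 3250 μL = 5.5 mL total → factor 5.5/2.25 = 2.4444
Overall dilution factor = 17.667 × 4.5556 × 139 × 2.4444 = 27346
Final = 25.0 μg/mL / 27346 = 0.0009142 μg/mL = 0.914 ng/mL

0.914 ng/mL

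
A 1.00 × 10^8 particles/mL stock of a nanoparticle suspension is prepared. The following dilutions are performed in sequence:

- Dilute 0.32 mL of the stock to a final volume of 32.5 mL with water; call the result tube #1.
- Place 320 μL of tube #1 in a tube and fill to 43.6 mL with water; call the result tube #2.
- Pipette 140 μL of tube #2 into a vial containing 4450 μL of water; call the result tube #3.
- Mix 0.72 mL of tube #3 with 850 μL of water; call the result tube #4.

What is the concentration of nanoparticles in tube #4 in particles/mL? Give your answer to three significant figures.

101 particles/mL

Step 1: 0.32 mL brought to 32.5 mL → factor 32.5/0.32 = 101.56
Step 2: 320 μL brought to 43.6 mL → factor 43600/320 = 136.25
Step 3: 140 μL + 4450 μL = 4590 μL total → factor 4590/140 = 32.786
Step 4: 0.72 mL + 850 μL = 1.57 mL total → factor 1.57/0.72 = 2.1806
Overall dilution factor = 101.56 × 136.25 × 32.786 × 2.1806 = 9.8929 × 10^5
Final = 1.00 × 10^8 particles/mL / 9.8929 × 10^5 = 101 particles/mL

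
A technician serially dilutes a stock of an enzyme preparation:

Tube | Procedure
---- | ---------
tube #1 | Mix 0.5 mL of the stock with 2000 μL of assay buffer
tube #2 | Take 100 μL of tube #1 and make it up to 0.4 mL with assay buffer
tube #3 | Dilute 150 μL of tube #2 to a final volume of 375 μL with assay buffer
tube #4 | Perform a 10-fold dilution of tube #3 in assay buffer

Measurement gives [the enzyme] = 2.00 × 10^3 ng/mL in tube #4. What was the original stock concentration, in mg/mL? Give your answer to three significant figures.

Step 1: 0.5 mL + 2000 μL = 2.5 mL total → factor 2.5/0.5 = 5
Step 2: 100 μL brought to 0.4 mL → factor 400/100 = 4
Step 3: 150 μL brought to 375 μL → factor 375/150 = 2.5
Step 4: 10-fold → factor 10
Overall dilution factor = 5 × 4 × 2.5 × 10 = 500
Stock = 2.00 × 10^3 ng/mL × 500 = 1.000 × 10^6 ng/mL = 1.00 mg/mL

1.00 mg/mL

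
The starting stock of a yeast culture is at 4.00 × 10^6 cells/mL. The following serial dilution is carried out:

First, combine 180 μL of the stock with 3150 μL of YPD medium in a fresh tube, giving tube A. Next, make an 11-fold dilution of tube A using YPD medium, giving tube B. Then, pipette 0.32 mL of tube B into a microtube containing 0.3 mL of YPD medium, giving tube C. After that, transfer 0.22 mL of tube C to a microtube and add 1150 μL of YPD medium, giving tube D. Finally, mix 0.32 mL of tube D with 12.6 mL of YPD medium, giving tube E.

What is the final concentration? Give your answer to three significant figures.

Step 1: 180 μL + 3150 μL = 3330 μL total → factor 3330/180 = 18.5
Step 2: 11-fold → factor 11
Step 3: 0.32 mL + 0.3 mL = 0.62 mL total → factor 0.62/0.32 = 1.9375
Step 4: 0.22 mL + 1150 μL = 1.37 mL total → factor 1.37/0.22 = 6.2273
Step 5: 0.32 mL + 12.6 mL = 12.92 mL total → factor 12.92/0.32 = 40.375
Overall dilution factor = 18.5 × 11 × 1.9375 × 6.2273 × 40.375 = 99133
Final = 4.00 × 10^6 cells/mL / 99133 = 40.3 cells/mL

40.3 cells/mL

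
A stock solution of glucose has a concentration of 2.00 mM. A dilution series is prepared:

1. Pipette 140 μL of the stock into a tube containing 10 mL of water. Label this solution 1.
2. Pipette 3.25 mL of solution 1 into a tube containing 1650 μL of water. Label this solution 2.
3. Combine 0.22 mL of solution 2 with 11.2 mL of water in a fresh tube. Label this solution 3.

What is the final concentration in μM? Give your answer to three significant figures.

0.353 μM

Step 1: 140 μL + 10 mL = 10140 μL total → factor 10140/140 = 72.429
Step 2: 3.25 mL + 1650 μL = 4.9 mL total → factor 4.9/3.25 = 1.5077
Step 3: 0.22 mL + 11.2 mL = 11.42 mL total → factor 11.42/0.22 = 51.909
Overall dilution factor = 72.429 × 1.5077 × 51.909 = 5668.5
Final = 2.00 mM / 5668.5 = 0.0003528 mM = 0.353 μM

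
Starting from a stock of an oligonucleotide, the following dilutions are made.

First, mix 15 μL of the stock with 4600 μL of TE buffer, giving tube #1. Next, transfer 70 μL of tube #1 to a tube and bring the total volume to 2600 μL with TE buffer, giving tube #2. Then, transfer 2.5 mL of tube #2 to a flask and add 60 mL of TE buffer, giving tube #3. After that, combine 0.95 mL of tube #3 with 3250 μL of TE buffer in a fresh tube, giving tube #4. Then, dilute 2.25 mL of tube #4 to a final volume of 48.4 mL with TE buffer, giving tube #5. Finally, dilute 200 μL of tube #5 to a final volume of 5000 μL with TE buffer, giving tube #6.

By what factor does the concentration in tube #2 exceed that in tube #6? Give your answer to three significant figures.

5.94 × 10^4

Step 1: 15 μL + 4600 μL = 4615 μL total → factor 4615/15 = 307.67
Step 2: 70 μL brought to 2600 μL → factor 2600/70 = 37.143
Step 3: 2.5 mL + 60 mL = 62.5 mL total → factor 62.5/2.5 = 25
Step 4: 0.95 mL + 3250 μL = 4.2 mL total → factor 4.2/0.95 = 4.4211
Step 5: 2.25 mL brought to 48.4 mL → factor 48.4/2.25 = 21.511
Step 6: 200 μL brought to 5000 μL → factor 5000/200 = 25
Dilution factor to tube #2 = 11428; to tube #6 = 6.7924 × 10^8
[tube #2]/[tube #6] = (factor to tube #6)/(factor to tube #2) = 6.7924 × 10^8/11428 = 5.94 × 10^4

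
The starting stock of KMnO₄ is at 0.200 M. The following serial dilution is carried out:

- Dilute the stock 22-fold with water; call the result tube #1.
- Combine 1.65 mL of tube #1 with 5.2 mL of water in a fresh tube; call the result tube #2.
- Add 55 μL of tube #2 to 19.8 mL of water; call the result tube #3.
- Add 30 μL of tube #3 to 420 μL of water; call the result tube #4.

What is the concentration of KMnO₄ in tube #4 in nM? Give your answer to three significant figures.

Step 1: 22-fold → factor 22
Step 2: 1.65 mL + 5.2 mL = 6.85 mL total → factor 6.85/1.65 = 4.1515
Step 3: 55 μL + 19.8 mL = 19855 μL total → factor 19855/55 = 361
Step 4: 30 μL + 420 μL = 450 μL total → factor 450/30 = 15
Overall dilution factor = 22 × 4.1515 × 361 × 15 = 4.9457 × 10^5
Final = 0.200 M / 4.9457 × 10^5 = 4.044 × 10^-7 M = 404 nM

404 nM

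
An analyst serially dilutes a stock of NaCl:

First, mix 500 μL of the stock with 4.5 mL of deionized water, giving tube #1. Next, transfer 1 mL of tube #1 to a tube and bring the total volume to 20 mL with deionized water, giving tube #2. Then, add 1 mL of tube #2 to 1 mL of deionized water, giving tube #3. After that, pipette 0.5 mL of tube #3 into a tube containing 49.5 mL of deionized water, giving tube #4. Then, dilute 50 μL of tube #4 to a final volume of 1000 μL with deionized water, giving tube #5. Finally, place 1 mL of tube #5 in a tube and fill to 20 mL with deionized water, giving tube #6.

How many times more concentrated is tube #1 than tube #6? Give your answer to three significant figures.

Step 1: 500 μL + 4.5 mL = 5000 μL total → factor 5000/500 = 10
Step 2: 1 mL brought to 20 mL → factor 20/1 = 20
Step 3: 1 mL + 1 mL = 2 mL total → factor 2/1 = 2
Step 4: 0.5 mL + 49.5 mL = 50 mL total → factor 50/0.5 = 100
Step 5: 50 μL brought to 1000 μL → factor 1000/50 = 20
Step 6: 1 mL brought to 20 mL → factor 20/1 = 20
Dilution factor to tube #1 = 10; to tube #6 = 1.6 × 10^7
[tube #1]/[tube #6] = (factor to tube #6)/(factor to tube #1) = 1.6 × 10^7/10 = 1.60 × 10^6

1.60 × 10^6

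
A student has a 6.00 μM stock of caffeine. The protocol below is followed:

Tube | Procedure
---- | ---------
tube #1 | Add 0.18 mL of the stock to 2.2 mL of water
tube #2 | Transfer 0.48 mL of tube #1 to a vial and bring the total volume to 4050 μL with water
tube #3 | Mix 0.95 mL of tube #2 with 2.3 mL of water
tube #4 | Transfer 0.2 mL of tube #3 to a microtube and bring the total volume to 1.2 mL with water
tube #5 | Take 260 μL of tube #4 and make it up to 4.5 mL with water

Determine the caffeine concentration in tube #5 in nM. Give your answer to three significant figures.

0.151 nM

Step 1: 0.18 mL + 2.2 mL = 2.38 mL total → factor 2.38/0.18 = 13.222
Step 2: 0.48 mL brought to 4050 μL → factor 4.05/0.48 = 8.4375
Step 3: 0.95 mL + 2.3 mL = 3.25 mL total → factor 3.25/0.95 = 3.4211
Step 4: 0.2 mL brought to 1.2 mL → factor 1.2/0.2 = 6
Step 5: 260 μL brought to 4.5 mL → factor 4500/260 = 17.308
Overall dilution factor = 13.222 × 8.4375 × 3.4211 × 6 × 17.308 = 39634
Final = 6.00 μM / 39634 = 0.0001514 μM = 0.151 nM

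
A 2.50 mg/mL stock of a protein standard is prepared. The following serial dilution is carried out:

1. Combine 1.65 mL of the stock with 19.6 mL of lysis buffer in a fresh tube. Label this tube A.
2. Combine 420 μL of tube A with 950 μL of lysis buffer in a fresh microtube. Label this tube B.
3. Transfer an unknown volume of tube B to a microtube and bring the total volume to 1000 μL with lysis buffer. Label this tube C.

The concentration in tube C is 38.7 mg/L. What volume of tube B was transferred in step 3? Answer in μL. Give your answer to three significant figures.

650 μL

Step 1: 1.65 mL + 19.6 mL = 21.25 mL total → factor 21.25/1.65 = 12.879
Step 2: 420 μL + 950 μL = 1370 μL total → factor 1370/420 = 3.2619
Step 3: v brought to 1000 μL → factor = 1000 μL/v
Product of known-step factors = 42.009
Overall factor = 2.50 mg/mL / (38.7 mg/L) = 64.599
Step-3 factor = 64.599 / 42.009 = 1.5377
v = 1000 μL / 1.5377 = 650 μL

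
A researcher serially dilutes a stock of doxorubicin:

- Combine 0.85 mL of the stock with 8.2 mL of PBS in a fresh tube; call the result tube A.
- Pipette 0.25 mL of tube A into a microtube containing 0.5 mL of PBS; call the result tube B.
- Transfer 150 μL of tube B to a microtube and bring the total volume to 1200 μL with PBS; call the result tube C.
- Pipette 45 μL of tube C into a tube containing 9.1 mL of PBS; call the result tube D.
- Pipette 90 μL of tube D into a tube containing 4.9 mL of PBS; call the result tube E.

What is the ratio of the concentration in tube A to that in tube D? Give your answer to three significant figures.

Step 1: 0.85 mL + 8.2 mL = 9.05 mL total → factor 9.05/0.85 = 10.647
Step 2: 0.25 mL + 0.5 mL = 0.75 mL total → factor 0.75/0.25 = 3
Step 3: 150 μL brought to 1200 μL → factor 1200/150 = 8
Step 4: 45 μL + 9.1 mL = 9145 μL total → factor 9145/45 = 203.22
Dilution factor to tube A = 10.647; to tube D = 51929
[tube A]/[tube D] = (factor to tube D)/(factor to tube A) = 51929/10.647 = 4.88 × 10^3

4.88 × 10^3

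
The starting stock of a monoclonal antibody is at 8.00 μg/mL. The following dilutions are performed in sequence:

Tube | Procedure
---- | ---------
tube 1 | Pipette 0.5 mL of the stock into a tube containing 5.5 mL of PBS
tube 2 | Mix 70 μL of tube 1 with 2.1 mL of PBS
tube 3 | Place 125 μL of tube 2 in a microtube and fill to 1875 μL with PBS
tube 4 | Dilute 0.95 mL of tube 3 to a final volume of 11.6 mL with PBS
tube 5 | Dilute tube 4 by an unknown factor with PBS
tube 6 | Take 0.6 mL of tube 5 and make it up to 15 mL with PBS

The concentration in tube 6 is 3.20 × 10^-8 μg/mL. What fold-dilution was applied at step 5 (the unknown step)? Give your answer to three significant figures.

147-fold

Step 1: 0.5 mL + 5.5 mL = 6 mL total → factor 6/0.5 = 12
Step 2: 70 μL + 2.1 mL = 2170 μL total → factor 2170/70 = 31
Step 3: 125 μL brought to 1875 μL → factor 1875/125 = 15
Step 4: 0.95 mL brought to 11.6 mL → factor 11.6/0.95 = 12.211
Step 5: unknown factor x
Step 6: 0.6 mL brought to 15 mL → factor 15/0.6 = 25
Product of known-step factors = 1.7034 × 10^6
Overall factor = 8.00 μg/mL / (3.20 × 10^-8 μg/mL) = 2.5 × 10^8
x = 2.5 × 10^8 / 1.7034 × 10^6 = 147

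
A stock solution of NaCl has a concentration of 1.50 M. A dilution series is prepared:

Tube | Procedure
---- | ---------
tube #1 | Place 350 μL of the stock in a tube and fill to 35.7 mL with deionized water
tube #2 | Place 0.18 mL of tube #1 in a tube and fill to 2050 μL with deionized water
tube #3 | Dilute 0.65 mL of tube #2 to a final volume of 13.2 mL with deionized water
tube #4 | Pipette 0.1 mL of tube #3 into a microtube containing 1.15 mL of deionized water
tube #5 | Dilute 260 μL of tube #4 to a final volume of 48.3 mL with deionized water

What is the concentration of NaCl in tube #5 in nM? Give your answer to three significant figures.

Step 1: 350 μL brought to 35.7 mL → factor 35700/350 = 102
Step 2: 0.18 mL brought to 2050 μL → factor 2.05/0.18 = 11.389
Step 3: 0.65 mL brought to 13.2 mL → factor 13.2/0.65 = 20.308
Step 4: 0.1 mL + 1.15 mL = 1.25 mL total → factor 1.25/0.1 = 12.5
Step 5: 260 μL brought to 48.3 mL → factor 48300/260 = 185.77
Overall dilution factor = 102 × 11.389 × 20.308 × 12.5 × 185.77 = 5.478 × 10^7
Final = 1.50 M / 5.478 × 10^7 = 2.738 × 10^-8 M = 27.4 nM

27.4 nM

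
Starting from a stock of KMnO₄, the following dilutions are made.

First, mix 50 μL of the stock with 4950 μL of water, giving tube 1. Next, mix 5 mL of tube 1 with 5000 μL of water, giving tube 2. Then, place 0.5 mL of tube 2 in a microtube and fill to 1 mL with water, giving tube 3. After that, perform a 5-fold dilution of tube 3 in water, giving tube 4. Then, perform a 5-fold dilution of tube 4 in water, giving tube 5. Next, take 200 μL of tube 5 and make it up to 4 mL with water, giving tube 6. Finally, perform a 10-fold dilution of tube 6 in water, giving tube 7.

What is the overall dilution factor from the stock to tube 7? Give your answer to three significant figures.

2.00 × 10^6

Step 1: 50 μL + 4950 μL = 5000 μL total → factor 5000/50 = 100
Step 2: 5 mL + 5000 μL = 10 mL total → factor 10/5 = 2
Step 3: 0.5 mL brought to 1 mL → factor 1/0.5 = 2
Step 4: 5-fold → factor 5
Step 5: 5-fold → factor 5
Step 6: 200 μL brought to 4 mL → factor 4000/200 = 20
Step 7: 10-fold → factor 10
Overall dilution factor = 100 × 2 × 2 × 5 × 5 × 20 × 10 = 2 × 10^6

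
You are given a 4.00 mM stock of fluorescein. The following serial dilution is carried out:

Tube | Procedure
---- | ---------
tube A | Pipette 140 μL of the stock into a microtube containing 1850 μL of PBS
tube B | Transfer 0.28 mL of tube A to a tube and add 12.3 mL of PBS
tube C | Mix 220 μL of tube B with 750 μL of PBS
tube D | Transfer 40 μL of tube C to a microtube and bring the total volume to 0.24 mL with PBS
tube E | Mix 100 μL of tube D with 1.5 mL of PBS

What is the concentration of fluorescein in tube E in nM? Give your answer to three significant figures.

Step 1: 140 μL + 1850 μL = 1990 μL total → factor 1990/140 = 14.214
Step 2: 0.28 mL + 12.3 mL = 12.58 mL total → factor 12.58/0.28 = 44.929
Step 3: 220 μL + 750 μL = 970 μL total → factor 970/220 = 4.4091
Step 4: 40 μL brought to 0.24 mL → factor 240/40 = 6
Step 5: 100 μL + 1.5 mL = 1600 μL total → factor 1600/100 = 16
Overall dilution factor = 14.214 × 44.929 × 4.4091 × 6 × 16 = 2.7031 × 10^5
Final = 4.00 mM / 2.7031 × 10^5 = 1.480 × 10^-5 mM = 14.8 nM

14.8 nM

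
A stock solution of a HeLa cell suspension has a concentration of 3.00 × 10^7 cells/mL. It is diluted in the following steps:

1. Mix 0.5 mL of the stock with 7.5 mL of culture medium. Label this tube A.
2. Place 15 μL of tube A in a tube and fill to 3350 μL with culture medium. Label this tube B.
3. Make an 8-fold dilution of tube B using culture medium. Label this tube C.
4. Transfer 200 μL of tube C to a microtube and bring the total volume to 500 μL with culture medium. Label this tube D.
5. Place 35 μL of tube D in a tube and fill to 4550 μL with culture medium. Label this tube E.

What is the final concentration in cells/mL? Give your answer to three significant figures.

3.23 cells/mL

Step 1: 0.5 mL + 7.5 mL = 8 mL total → factor 8/0.5 = 16
Step 2: 15 μL brought to 3350 μL → factor 3350/15 = 223.33
Step 3: 8-fold → factor 8
Step 4: 200 μL brought to 500 μL → factor 500/200 = 2.5
Step 5: 35 μL brought to 4550 μL → factor 4550/35 = 130
Overall dilution factor = 16 × 223.33 × 8 × 2.5 × 130 = 9.2907 × 10^6
Final = 3.00 × 10^7 cells/mL / 9.2907 × 10^6 = 3.23 cells/mL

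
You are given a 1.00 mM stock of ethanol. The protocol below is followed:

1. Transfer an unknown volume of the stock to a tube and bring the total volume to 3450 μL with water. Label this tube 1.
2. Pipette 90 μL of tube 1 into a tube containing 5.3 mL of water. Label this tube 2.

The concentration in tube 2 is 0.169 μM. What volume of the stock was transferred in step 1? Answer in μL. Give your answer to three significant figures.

34.9 μL

Step 1: v brought to 3450 μL → factor = 3450 μL/v
Step 2: 90 μL + 5.3 mL = 5390 μL total → factor 5390/90 = 59.889
Product of known-step factors = 59.889
Overall factor = 1.00 mM / (0.169 μM) = 5917.2
Step-1 factor = 5917.2 / 59.889 = 98.802
v = 3450 μL / 98.802 = 34.9 μL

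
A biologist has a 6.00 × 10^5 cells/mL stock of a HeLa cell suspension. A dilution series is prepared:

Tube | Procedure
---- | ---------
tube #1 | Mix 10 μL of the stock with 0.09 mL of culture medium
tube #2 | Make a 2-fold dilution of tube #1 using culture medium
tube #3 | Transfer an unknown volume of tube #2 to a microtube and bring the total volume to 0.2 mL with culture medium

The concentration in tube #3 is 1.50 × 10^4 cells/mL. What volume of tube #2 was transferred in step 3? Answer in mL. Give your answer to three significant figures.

0.100 mL

Step 1: 10 μL + 0.09 mL = 100 μL total → factor 100/10 = 10
Step 2: 2-fold → factor 2
Step 3: v brought to 0.2 mL → factor = 0.2 mL/v
Product of known-step factors = 20
Overall factor = 6.00 × 10^5 cells/mL / (1.50 × 10^4 cells/mL) = 40
Step-3 factor = 40 / 20 = 2
v = 0.2 mL / 2 = 0.100 mL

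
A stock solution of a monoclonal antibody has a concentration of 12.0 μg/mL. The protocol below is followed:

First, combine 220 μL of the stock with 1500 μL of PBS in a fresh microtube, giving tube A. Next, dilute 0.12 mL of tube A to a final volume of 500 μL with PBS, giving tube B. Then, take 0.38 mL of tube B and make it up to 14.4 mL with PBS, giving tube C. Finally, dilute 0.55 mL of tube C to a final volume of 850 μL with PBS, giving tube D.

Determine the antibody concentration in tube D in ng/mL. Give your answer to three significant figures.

6.29 ng/mL

Step 1: 220 μL + 1500 μL = 1720 μL total → factor 1720/220 = 7.8182
Step 2: 0.12 mL brought to 500 μL → factor 0.5/0.12 = 4.1667
Step 3: 0.38 mL brought to 14.4 mL → factor 14.4/0.38 = 37.895
Step 4: 0.55 mL brought to 850 μL → factor 0.85/0.55 = 1.5455
Overall dilution factor = 7.8182 × 4.1667 × 37.895 × 1.5455 = 1907.8
Final = 12.0 μg/mL / 1907.8 = 0.006290 μg/mL = 6.29 ng/mL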